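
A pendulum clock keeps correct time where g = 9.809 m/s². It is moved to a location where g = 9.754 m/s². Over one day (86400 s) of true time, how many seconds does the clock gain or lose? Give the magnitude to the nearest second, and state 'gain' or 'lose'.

lose 243 s

The clock's period scales as T ∝ 1/√g, so T'/T = √(9.809/9.754) = 1.00282.
In 86400 s of true time the clock registers 86400/1.00282 = 86157.4 s, so it loses 243 s.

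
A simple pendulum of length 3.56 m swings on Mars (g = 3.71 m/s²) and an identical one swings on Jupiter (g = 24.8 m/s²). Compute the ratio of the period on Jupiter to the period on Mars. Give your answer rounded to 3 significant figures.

T ∝ 1/√g, so T₂/T₁ = √(g₁/g₂) = √(3.71/24.8) = 0.387.

0.387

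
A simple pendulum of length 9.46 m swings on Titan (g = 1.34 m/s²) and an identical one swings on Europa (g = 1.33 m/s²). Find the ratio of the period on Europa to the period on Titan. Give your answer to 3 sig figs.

1.00

T ∝ 1/√g, so T₂/T₁ = √(g₁/g₂) = √(1.34/1.33) = 1.00.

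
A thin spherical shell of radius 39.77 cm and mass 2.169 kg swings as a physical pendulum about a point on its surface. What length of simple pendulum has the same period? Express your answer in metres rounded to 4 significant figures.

0.6628 m

The equivalent simple-pendulum length is L_eq = I/(md), where I is about the pivot and d = 0.39770 m.
I_cm = (2/3)mR² = 0.22871 kg·m², so I = I_cm + md² = 0.22871 + 0.34306 = 0.57177 kg·m².
L_eq = 0.57177/(2.169 × 0.39770) = 0.6628 m.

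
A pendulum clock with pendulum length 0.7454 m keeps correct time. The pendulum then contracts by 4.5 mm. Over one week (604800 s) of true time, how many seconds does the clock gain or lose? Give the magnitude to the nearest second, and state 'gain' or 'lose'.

gain 1834 s

T ∝ √L, so T'/T = √(0.74090/0.7454) = 0.996977.
In 604800 s of true time the clock registers 604800/0.996977 = 606633.9 s, so it gains 1834 s.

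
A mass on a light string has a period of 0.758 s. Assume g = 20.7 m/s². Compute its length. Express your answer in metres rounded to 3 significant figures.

0.301 m

From T = 2π√(L/g), L = gT²/(4π²) = 20.7 × 0.7580²/(4π²) = 0.301 m.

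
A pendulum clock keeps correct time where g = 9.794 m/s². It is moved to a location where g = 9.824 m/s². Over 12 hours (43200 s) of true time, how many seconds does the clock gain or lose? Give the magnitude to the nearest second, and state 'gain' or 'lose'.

The clock's period scales as T ∝ 1/√g, so T'/T = √(9.794/9.824) = 0.998472.
In 43200 s of true time the clock registers 43200/0.998472 = 43266.1 s, so it gains 66 s.

gain 66 s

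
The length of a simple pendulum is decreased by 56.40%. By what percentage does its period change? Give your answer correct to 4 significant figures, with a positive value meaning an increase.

-33.97%

T ∝ √L, so T'/T = √(0.43600) = 0.66030.
Percentage change in T = (0.66030 − 1) × 100% = -33.97%.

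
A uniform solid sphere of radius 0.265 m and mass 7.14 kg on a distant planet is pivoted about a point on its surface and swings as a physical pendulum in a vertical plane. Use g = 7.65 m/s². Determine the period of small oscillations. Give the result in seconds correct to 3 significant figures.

1.38 s

I_cm = (2/5)mr² = 0.2006 kg·m². The pivot is at distance d = 0.265 m from the centre of mass.
By the parallel-axis theorem, I = I_cm + md² = 0.2006 + 0.5014 = 0.7020 kg·m².
T = 2π√(I/(mgd)) = 2π√(0.7020/(7.14 × 7.65 × 0.265)) = 1.38 s.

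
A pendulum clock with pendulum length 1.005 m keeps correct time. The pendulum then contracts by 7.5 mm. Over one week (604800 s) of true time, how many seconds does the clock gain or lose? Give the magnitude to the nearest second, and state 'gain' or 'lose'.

gain 2269 s

T ∝ √L, so T'/T = √(0.99750/1.005) = 0.996262.
In 604800 s of true time the clock registers 604800/0.996262 = 607069.4 s, so it gains 2269 s.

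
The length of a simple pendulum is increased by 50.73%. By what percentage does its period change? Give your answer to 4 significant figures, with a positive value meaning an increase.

T ∝ √L, so T'/T = √(1.5073) = 1.2277.
Percentage change in T = (1.2277 − 1) × 100% = 22.77%.

22.77%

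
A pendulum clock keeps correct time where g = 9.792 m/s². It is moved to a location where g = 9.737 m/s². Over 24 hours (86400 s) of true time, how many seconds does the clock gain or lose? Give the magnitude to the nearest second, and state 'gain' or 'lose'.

The clock's period scales as T ∝ 1/√g, so T'/T = √(9.792/9.737) = 1.00282.
In 86400 s of true time the clock registers 86400/1.00282 = 86157.0 s, so it loses 243 s.

lose 243 s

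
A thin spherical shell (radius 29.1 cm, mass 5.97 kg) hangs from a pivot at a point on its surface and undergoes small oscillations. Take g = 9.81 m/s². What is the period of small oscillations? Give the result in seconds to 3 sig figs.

I_cm = (2/3)mr² = 0.3370 kg·m². The pivot is at distance d = 0.291 m from the centre of mass.
By the parallel-axis theorem, I = I_cm + md² = 0.3370 + 0.5055 = 0.8426 kg·m².
T = 2π√(I/(mgd)) = 2π√(0.8426/(5.97 × 9.81 × 0.291)) = 1.40 s.

1.40 s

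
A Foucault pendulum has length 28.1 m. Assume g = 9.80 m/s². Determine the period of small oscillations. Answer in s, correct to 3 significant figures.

10.6 s

T = 2π√(L/g) = 2π√(28.1/9.80) = 2π × 1.693 = 10.6 s.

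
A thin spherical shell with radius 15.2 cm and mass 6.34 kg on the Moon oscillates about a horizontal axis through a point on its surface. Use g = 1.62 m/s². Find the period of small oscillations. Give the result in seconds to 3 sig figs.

I_cm = (2/3)mr² = 0.09765 kg·m². The pivot is at distance d = 0.152 m from the centre of mass.
By the parallel-axis theorem, I = I_cm + md² = 0.09765 + 0.1465 = 0.2441 kg·m².
T = 2π√(I/(mgd)) = 2π√(0.2441/(6.34 × 1.62 × 0.152)) = 2.48 s.

2.48 s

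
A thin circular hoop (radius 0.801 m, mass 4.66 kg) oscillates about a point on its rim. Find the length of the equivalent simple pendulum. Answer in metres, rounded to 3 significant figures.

The equivalent simple-pendulum length is L_eq = I/(md), where I is about the pivot and d = 0.8010 m.
I_cm = mR² = 2.990 kg·m², so I = I_cm + md² = 2.990 + 2.990 = 5.980 kg·m².
L_eq = 5.980/(4.66 × 0.8010) = 1.60 m.

1.60 m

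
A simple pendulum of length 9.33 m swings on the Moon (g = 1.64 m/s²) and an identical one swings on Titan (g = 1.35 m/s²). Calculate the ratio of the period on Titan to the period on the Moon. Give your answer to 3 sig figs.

1.10

T ∝ 1/√g, so T₂/T₁ = √(g₁/g₂) = √(1.64/1.35) = 1.10.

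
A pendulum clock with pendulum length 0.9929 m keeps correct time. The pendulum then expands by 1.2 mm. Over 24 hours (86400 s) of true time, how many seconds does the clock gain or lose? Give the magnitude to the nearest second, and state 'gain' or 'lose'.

lose 52 s

T ∝ √L, so T'/T = √(0.99410/0.9929) = 1.00060.
In 86400 s of true time the clock registers 86400/1.00060 = 86347.8 s, so it loses 52 s.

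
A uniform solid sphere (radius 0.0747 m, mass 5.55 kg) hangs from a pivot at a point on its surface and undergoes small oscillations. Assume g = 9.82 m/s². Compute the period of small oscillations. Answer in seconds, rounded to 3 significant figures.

0.648 s

I_cm = (2/5)mr² = 0.01239 kg·m². The pivot is at distance d = 0.0747 m from the centre of mass.
By the parallel-axis theorem, I = I_cm + md² = 0.01239 + 0.03097 = 0.04336 kg·m².
T = 2π√(I/(mgd)) = 2π√(0.04336/(5.55 × 9.82 × 0.0747)) = 0.648 s.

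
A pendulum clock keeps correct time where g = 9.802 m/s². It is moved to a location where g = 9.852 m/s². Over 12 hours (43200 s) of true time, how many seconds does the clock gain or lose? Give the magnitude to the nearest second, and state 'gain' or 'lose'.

The clock's period scales as T ∝ 1/√g, so T'/T = √(9.802/9.852) = 0.997459.
In 43200 s of true time the clock registers 43200/0.997459 = 43310.0 s, so it gains 110 s.

gain 110 s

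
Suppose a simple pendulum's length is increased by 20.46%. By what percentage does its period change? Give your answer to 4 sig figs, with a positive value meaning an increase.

T ∝ √L, so T'/T = √(1.2046) = 1.0975.
Percentage change in T = (1.0975 − 1) × 100% = 9.754%.

9.754%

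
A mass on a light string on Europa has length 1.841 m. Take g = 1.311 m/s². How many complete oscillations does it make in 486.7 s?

65

T = 2π√(L/g) = 2π√(1.841/1.311) = 7.4457 s.
Number of complete oscillations = ⌊486.7/7.4457⌋ = ⌊65.367⌋ = 65.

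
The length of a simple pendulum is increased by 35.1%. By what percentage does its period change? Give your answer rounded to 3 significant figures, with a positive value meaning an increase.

16.2%

T ∝ √L, so T'/T = √(1.351) = 1.162.
Percentage change in T = (1.162 − 1) × 100% = 16.2%.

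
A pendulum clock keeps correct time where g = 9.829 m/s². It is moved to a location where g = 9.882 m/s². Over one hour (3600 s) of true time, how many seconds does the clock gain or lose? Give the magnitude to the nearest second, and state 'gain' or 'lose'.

The clock's period scales as T ∝ 1/√g, so T'/T = √(9.829/9.882) = 0.997315.
In 3600 s of true time the clock registers 3600/0.997315 = 3609.7 s, so it gains 10 s.

gain 10 s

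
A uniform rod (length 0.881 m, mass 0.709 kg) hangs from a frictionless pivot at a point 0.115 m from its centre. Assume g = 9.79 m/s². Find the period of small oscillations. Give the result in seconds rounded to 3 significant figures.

1.65 s

For a physical pendulum T = 2π√(I/(mgd)), with d = 0.1150 m from pivot to centre of mass.
I_cm = mL²/12 = 0.709 × 0.881²/12 = 0.04586 kg·m²; I = I_cm + md² = 0.04586 + 0.709 × 0.1150² = 0.05523 kg·m².
T = 2π√(0.05523/(0.709 × 9.79 × 0.1150)) = 1.65 s.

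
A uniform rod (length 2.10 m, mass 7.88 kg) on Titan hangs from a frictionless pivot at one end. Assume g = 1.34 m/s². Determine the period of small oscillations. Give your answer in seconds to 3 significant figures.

For a physical pendulum T = 2π√(I/(mgd)), with d = 1.050 m from pivot to centre of mass.
I_cm = mL²/12 = 7.88 × 2.10²/12 = 2.896 kg·m²; I = I_cm + md² = 2.896 + 7.88 × 1.050² = 11.58 kg·m².
T = 2π√(11.58/(7.88 × 1.34 × 1.050)) = 6.42 s.

6.42 s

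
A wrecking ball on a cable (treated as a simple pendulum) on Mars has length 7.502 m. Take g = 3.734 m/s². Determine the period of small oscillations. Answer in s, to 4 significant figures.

T = 2π√(L/g) = 2π√(7.502/3.734) = 2π × 1.4174 = 8.906 s.

8.906 s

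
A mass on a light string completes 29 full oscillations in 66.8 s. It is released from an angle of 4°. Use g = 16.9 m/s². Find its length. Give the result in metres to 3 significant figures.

T = 66.8/29 = 2.303 s.
From T = 2π√(L/g), L = gT²/(4π²) = 16.9 × 2.303²/(4π²) = 2.27 m.

2.27 m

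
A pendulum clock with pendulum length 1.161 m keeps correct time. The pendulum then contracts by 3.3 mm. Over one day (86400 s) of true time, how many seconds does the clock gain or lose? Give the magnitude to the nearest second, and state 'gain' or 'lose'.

gain 123 s

T ∝ √L, so T'/T = √(1.15770/1.161) = 0.998578.
In 86400 s of true time the clock registers 86400/0.998578 = 86523.1 s, so it gains 123 s.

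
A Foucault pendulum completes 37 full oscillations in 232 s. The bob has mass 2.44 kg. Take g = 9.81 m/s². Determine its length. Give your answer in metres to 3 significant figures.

9.77 m

T = 232/37 = 6.270 s.
From T = 2π√(L/g), L = gT²/(4π²) = 9.81 × 6.270²/(4π²) = 9.77 m.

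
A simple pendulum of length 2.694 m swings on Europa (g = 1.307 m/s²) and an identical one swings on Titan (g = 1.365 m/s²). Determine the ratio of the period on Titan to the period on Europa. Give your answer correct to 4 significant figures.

T ∝ 1/√g, so T₂/T₁ = √(g₁/g₂) = √(1.307/1.365) = 0.9785.

0.9785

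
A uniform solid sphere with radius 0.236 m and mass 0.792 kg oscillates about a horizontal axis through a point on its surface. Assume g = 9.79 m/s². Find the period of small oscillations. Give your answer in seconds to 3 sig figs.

I_cm = (2/5)mr² = 0.01764 kg·m². The pivot is at distance d = 0.236 m from the centre of mass.
By the parallel-axis theorem, I = I_cm + md² = 0.01764 + 0.04411 = 0.06176 kg·m².
T = 2π√(I/(mgd)) = 2π√(0.06176/(0.792 × 9.79 × 0.236)) = 1.15 s.

1.15 s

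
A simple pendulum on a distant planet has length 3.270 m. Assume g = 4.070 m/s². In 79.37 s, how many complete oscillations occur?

14

T = 2π√(L/g) = 2π√(3.270/4.070) = 5.6319 s.
Number of complete oscillations = ⌊79.37/5.6319⌋ = ⌊14.093⌋ = 14.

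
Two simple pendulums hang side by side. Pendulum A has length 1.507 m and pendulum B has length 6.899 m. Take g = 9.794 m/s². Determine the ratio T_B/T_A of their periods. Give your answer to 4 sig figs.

T ∝ √L, so T_B/T_A = √(L_B/L_A) = √(6.899/1.507) = 2.140.

2.140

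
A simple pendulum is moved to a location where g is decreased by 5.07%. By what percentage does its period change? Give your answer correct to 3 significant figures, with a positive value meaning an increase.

T ∝ 1/√g, so T'/T = 1/√(0.9493) = 1.026.
Percentage change in T = (1.026 − 1) × 100% = 2.64%.

2.64%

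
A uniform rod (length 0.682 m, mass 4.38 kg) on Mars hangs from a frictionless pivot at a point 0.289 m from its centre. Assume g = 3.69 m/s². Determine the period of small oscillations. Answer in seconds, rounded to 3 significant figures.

For a physical pendulum T = 2π√(I/(mgd)), with d = 0.2890 m from pivot to centre of mass.
I_cm = mL²/12 = 4.38 × 0.682²/12 = 0.1698 kg·m²; I = I_cm + md² = 0.1698 + 4.38 × 0.2890² = 0.5356 kg·m².
T = 2π√(0.5356/(4.38 × 3.69 × 0.2890)) = 2.13 s.

2.13 s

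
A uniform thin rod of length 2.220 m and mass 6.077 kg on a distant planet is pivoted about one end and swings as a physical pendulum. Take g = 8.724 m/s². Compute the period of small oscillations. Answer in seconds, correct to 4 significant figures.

2.588 s

For a physical pendulum T = 2π√(I/(mgd)), with d = 1.1100 m from pivot to centre of mass.
I_cm = mL²/12 = 6.077 × 2.220²/12 = 2.4958 kg·m²; I = I_cm + md² = 2.4958 + 6.077 × 1.1100² = 9.9833 kg·m².
T = 2π√(9.9833/(6.077 × 8.724 × 1.1100)) = 2.588 s.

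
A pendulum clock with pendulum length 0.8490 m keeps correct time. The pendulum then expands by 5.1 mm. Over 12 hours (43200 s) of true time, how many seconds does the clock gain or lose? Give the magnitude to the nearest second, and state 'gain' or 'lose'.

lose 129 s

T ∝ √L, so T'/T = √(0.85410/0.8490) = 1.00300.
In 43200 s of true time the clock registers 43200/1.00300 = 43070.8 s, so it loses 129 s.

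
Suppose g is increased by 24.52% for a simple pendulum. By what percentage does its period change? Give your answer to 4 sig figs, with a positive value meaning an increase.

T ∝ 1/√g, so T'/T = 1/√(1.2452) = 0.89615.
Percentage change in T = (0.89615 − 1) × 100% = -10.39%.

-10.39%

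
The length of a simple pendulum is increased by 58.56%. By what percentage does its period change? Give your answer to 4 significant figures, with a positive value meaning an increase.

25.92%

T ∝ √L, so T'/T = √(1.5856) = 1.2592.
Percentage change in T = (1.2592 − 1) × 100% = 25.92%.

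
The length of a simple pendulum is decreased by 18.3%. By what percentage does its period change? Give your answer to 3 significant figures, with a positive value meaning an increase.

-9.61%

T ∝ √L, so T'/T = √(0.8170) = 0.9039.
Percentage change in T = (0.9039 − 1) × 100% = -9.61%.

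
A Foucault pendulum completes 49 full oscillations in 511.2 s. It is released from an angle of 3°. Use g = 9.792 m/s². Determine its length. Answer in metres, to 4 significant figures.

27.00 m

T = 511.2/49 = 10.433 s.
From T = 2π√(L/g), L = gT²/(4π²) = 9.792 × 10.433²/(4π²) = 27.00 m.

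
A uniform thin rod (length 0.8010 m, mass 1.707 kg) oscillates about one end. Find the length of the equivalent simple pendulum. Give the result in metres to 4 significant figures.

The equivalent simple-pendulum length is L_eq = I/(md), where I is about the pivot and d = 0.40050 m.
I_cm = (1/12)mL² = 0.091268 kg·m², so I = I_cm + md² = 0.091268 + 0.27380 = 0.36507 kg·m².
L_eq = 0.36507/(1.707 × 0.40050) = 0.5340 m.

0.5340 m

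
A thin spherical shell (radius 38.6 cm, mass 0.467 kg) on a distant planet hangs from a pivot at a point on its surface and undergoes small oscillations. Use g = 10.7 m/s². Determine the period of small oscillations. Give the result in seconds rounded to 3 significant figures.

I_cm = (2/3)mr² = 0.04639 kg·m². The pivot is at distance d = 0.386 m from the centre of mass.
By the parallel-axis theorem, I = I_cm + md² = 0.04639 + 0.06958 = 0.1160 kg·m².
T = 2π√(I/(mgd)) = 2π√(0.1160/(0.467 × 10.7 × 0.386)) = 1.54 s.

1.54 s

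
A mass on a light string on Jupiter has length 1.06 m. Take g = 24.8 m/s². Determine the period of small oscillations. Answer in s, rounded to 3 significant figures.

T = 2π√(L/g) = 2π√(1.06/24.8) = 2π × 0.2067 = 1.30 s.

1.30 s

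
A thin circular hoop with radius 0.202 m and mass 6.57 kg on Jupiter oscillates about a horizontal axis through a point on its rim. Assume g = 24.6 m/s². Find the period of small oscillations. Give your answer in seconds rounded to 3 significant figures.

I_cm = mr² = 0.2681 kg·m². The pivot is at distance d = 0.202 m from the centre of mass.
By the parallel-axis theorem, I = I_cm + md² = 0.2681 + 0.2681 = 0.5362 kg·m².
T = 2π√(I/(mgd)) = 2π√(0.5362/(6.57 × 24.6 × 0.202)) = 0.805 s.

0.805 s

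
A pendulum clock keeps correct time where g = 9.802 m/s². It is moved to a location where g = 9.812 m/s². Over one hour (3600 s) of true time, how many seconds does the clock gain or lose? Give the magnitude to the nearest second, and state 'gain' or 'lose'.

gain 2 s

The clock's period scales as T ∝ 1/√g, so T'/T = √(9.802/9.812) = 0.999490.
In 3600 s of true time the clock registers 3600/0.999490 = 3601.8 s, so it gains 2 s.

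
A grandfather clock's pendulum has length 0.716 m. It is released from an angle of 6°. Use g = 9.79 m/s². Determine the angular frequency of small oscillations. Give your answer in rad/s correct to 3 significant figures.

ω = √(g/L) = √(9.79/0.716) = 3.70 rad/s.

3.70 rad/s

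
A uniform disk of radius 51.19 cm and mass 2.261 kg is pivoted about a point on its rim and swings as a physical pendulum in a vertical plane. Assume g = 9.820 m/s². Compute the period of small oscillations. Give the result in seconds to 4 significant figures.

1.757 s

I_cm = ½mr² = 0.29624 kg·m². The pivot is at distance d = 0.5119 m from the centre of mass.
By the parallel-axis theorem, I = I_cm + md² = 0.29624 + 0.59248 = 0.88871 kg·m².
T = 2π√(I/(mgd)) = 2π√(0.88871/(2.261 × 9.820 × 0.5119)) = 1.757 s.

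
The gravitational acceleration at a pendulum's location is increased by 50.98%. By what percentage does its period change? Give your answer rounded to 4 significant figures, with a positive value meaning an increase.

T ∝ 1/√g, so T'/T = 1/√(1.5098) = 0.81384.
Percentage change in T = (0.81384 − 1) × 100% = -18.62%.

-18.62%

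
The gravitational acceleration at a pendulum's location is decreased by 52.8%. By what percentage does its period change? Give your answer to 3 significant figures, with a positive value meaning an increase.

45.6%

T ∝ 1/√g, so T'/T = 1/√(0.4720) = 1.456.
Percentage change in T = (1.456 − 1) × 100% = 45.6%.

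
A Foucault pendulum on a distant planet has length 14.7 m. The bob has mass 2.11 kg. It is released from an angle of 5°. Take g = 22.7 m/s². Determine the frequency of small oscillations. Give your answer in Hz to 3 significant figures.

0.198 Hz

T = 2π√(L/g) = 2π√(14.7/22.7) = 5.056 s, so f = 1/T = 0.198 Hz.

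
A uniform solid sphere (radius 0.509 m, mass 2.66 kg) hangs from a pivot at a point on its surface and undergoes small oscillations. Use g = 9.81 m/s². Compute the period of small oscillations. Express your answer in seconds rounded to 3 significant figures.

I_cm = (2/5)mr² = 0.2757 kg·m². The pivot is at distance d = 0.509 m from the centre of mass.
By the parallel-axis theorem, I = I_cm + md² = 0.2757 + 0.6892 = 0.9648 kg·m².
T = 2π√(I/(mgd)) = 2π√(0.9648/(2.66 × 9.81 × 0.509)) = 1.69 s.

1.69 s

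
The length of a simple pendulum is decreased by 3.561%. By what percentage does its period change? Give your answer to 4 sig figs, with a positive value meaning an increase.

T ∝ √L, so T'/T = √(0.96439) = 0.98203.
Percentage change in T = (0.98203 − 1) × 100% = -1.797%.

-1.797%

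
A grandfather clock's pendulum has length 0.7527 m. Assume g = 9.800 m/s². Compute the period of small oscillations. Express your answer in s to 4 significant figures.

T = 2π√(L/g) = 2π√(0.7527/9.800) = 2π × 0.27714 = 1.741 s.

1.741 s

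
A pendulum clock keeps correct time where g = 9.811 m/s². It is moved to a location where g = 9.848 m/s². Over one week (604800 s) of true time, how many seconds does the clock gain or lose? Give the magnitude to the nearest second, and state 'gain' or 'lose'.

The clock's period scales as T ∝ 1/√g, so T'/T = √(9.811/9.848) = 0.998120.
In 604800 s of true time the clock registers 604800/0.998120 = 605939.4 s, so it gains 1139 s.

gain 1139 s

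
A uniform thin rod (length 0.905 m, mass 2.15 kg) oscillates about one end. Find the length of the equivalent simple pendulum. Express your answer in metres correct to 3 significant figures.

0.603 m

The equivalent simple-pendulum length is L_eq = I/(md), where I is about the pivot and d = 0.4525 m.
I_cm = (1/12)mL² = 0.1467 kg·m², so I = I_cm + md² = 0.1467 + 0.4402 = 0.5870 kg·m².
L_eq = 0.5870/(2.15 × 0.4525) = 0.603 m.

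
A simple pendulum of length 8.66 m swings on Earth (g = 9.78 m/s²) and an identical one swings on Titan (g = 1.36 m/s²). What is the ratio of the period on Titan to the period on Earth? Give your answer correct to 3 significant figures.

T ∝ 1/√g, so T₂/T₁ = √(g₁/g₂) = √(9.78/1.36) = 2.68.

2.68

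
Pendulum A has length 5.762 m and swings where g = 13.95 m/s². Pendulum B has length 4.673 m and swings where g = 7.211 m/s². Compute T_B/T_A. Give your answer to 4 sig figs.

T = 2π√(L/g), so T_B/T_A = √((L_B/g_B)/(L_A/g_A)) = √((4.673/7.211)/(5.762/13.95)) = 1.253.

1.253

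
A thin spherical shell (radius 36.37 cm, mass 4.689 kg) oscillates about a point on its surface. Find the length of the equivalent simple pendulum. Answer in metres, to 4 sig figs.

The equivalent simple-pendulum length is L_eq = I/(md), where I is about the pivot and d = 0.36370 m.
I_cm = (2/3)mR² = 0.41350 kg·m², so I = I_cm + md² = 0.41350 + 0.62025 = 1.0338 kg·m².
L_eq = 1.0338/(4.689 × 0.36370) = 0.6062 m.

0.6062 m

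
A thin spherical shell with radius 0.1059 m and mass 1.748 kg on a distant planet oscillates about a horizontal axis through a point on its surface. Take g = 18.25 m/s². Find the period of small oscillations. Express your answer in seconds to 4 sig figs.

I_cm = (2/3)mr² = 0.013069 kg·m². The pivot is at distance d = 0.1059 m from the centre of mass.
By the parallel-axis theorem, I = I_cm + md² = 0.013069 + 0.019603 = 0.032672 kg·m².
T = 2π√(I/(mgd)) = 2π√(0.032672/(1.748 × 18.25 × 0.1059)) = 0.6179 s.

0.6179 s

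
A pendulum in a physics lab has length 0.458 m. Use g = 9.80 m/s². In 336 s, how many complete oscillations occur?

247

T = 2π√(L/g) = 2π√(0.458/9.80) = 1.358 s.
Number of complete oscillations = ⌊336/1.358⌋ = ⌊247.4⌋ = 247.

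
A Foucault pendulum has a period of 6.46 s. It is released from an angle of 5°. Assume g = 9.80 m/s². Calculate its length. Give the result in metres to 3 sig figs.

From T = 2π√(L/g), L = gT²/(4π²) = 9.80 × 6.460²/(4π²) = 10.4 m.

10.4 m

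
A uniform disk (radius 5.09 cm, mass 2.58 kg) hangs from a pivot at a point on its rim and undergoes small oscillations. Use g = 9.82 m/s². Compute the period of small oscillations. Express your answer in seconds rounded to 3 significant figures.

I_cm = ½mr² = 0.003342 kg·m². The pivot is at distance d = 0.0509 m from the centre of mass.
By the parallel-axis theorem, I = I_cm + md² = 0.003342 + 0.006684 = 0.01003 kg·m².
T = 2π√(I/(mgd)) = 2π√(0.01003/(2.58 × 9.82 × 0.0509)) = 0.554 s.

0.554 s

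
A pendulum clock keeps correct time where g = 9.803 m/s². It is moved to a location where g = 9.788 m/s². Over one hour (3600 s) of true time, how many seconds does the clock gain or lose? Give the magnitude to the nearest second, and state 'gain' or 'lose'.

The clock's period scales as T ∝ 1/√g, so T'/T = √(9.803/9.788) = 1.00077.
In 3600 s of true time the clock registers 3600/1.00077 = 3597.2 s, so it loses 3 s.

lose 3 s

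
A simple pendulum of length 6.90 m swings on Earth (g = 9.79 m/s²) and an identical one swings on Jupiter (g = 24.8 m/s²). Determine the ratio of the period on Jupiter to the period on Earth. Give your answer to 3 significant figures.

T ∝ 1/√g, so T₂/T₁ = √(g₁/g₂) = √(9.79/24.8) = 0.628.

0.628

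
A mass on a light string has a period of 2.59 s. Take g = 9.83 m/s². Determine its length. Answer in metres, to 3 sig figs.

1.67 m

From T = 2π√(L/g), L = gT²/(4π²) = 9.83 × 2.590²/(4π²) = 1.67 m.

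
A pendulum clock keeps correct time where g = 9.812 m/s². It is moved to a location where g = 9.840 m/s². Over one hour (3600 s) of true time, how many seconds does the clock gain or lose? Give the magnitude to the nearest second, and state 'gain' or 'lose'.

The clock's period scales as T ∝ 1/√g, so T'/T = √(9.812/9.840) = 0.998576.
In 3600 s of true time the clock registers 3600/0.998576 = 3605.1 s, so it gains 5 s.

gain 5 s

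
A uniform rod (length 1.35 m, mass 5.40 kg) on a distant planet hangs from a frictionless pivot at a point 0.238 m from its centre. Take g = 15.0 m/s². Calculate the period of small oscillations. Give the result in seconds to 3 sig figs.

For a physical pendulum T = 2π√(I/(mgd)), with d = 0.2380 m from pivot to centre of mass.
I_cm = mL²/12 = 5.40 × 1.35²/12 = 0.8201 kg·m²; I = I_cm + md² = 0.8201 + 5.40 × 0.2380² = 1.126 kg·m².
T = 2π√(1.126/(5.40 × 15.0 × 0.2380)) = 1.52 s.

1.52 s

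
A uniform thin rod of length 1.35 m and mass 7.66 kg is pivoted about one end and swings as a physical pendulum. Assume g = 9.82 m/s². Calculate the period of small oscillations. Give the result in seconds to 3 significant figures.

1.90 s

For a physical pendulum T = 2π√(I/(mgd)), with d = 0.6750 m from pivot to centre of mass.
I_cm = mL²/12 = 7.66 × 1.35²/12 = 1.163 kg·m²; I = I_cm + md² = 1.163 + 7.66 × 0.6750² = 4.653 kg·m².
T = 2π√(4.653/(7.66 × 9.82 × 0.6750)) = 1.90 s.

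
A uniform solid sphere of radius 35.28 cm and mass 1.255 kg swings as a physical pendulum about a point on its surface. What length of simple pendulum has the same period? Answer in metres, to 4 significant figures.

0.4939 m

The equivalent simple-pendulum length is L_eq = I/(md), where I is about the pivot and d = 0.35280 m.
I_cm = (2/5)mR² = 0.062483 kg·m², so I = I_cm + md² = 0.062483 + 0.15621 = 0.21869 kg·m².
L_eq = 0.21869/(1.255 × 0.35280) = 0.4939 m.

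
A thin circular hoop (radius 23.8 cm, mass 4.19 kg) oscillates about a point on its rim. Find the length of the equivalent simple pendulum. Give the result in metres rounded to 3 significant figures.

0.476 m

The equivalent simple-pendulum length is L_eq = I/(md), where I is about the pivot and d = 0.2380 m.
I_cm = mR² = 0.2373 kg·m², so I = I_cm + md² = 0.2373 + 0.2373 = 0.4747 kg·m².
L_eq = 0.4747/(4.19 × 0.2380) = 0.476 m.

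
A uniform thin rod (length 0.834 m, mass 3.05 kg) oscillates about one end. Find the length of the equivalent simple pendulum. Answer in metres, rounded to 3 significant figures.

0.556 m

The equivalent simple-pendulum length is L_eq = I/(md), where I is about the pivot and d = 0.4170 m.
I_cm = (1/12)mL² = 0.1768 kg·m², so I = I_cm + md² = 0.1768 + 0.5304 = 0.7071 kg·m².
L_eq = 0.7071/(3.05 × 0.4170) = 0.556 m.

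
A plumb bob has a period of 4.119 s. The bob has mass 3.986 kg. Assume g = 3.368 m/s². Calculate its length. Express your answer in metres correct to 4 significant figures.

1.447 m

From T = 2π√(L/g), L = gT²/(4π²) = 3.368 × 4.1190²/(4π²) = 1.447 m.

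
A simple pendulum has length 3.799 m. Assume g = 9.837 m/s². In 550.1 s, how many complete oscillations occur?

140

T = 2π√(L/g) = 2π√(3.799/9.837) = 3.9047 s.
Number of complete oscillations = ⌊550.1/3.9047⌋ = ⌊140.88⌋ = 140.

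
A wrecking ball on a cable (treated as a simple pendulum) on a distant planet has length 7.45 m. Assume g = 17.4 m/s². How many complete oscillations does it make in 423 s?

102

T = 2π√(L/g) = 2π√(7.45/17.4) = 4.111 s.
Number of complete oscillations = ⌊423/4.111⌋ = ⌊102.9⌋ = 102.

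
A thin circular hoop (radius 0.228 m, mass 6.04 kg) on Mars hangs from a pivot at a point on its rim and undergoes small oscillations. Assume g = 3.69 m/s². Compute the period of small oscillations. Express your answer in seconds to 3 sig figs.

2.21 s

I_cm = mr² = 0.3140 kg·m². The pivot is at distance d = 0.228 m from the centre of mass.
By the parallel-axis theorem, I = I_cm + md² = 0.3140 + 0.3140 = 0.6280 kg·m².
T = 2π√(I/(mgd)) = 2π√(0.6280/(6.04 × 3.69 × 0.228)) = 2.21 s.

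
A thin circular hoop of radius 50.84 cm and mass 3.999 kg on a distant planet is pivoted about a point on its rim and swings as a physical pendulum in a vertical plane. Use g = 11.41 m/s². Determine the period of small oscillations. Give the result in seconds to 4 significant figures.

1.876 s

I_cm = mr² = 1.0336 kg·m². The pivot is at distance d = 0.5084 m from the centre of mass.
By the parallel-axis theorem, I = I_cm + md² = 1.0336 + 1.0336 = 2.0672 kg·m².
T = 2π√(I/(mgd)) = 2π√(2.0672/(3.999 × 11.41 × 0.5084)) = 1.876 s.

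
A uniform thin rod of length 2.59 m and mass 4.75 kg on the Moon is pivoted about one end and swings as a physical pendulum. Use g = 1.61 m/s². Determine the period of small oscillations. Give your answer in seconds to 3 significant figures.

For a physical pendulum T = 2π√(I/(mgd)), with d = 1.295 m from pivot to centre of mass.
I_cm = mL²/12 = 4.75 × 2.59²/12 = 2.655 kg·m²; I = I_cm + md² = 2.655 + 4.75 × 1.295² = 10.62 kg·m².
T = 2π√(10.62/(4.75 × 1.61 × 1.295)) = 6.51 s.

6.51 s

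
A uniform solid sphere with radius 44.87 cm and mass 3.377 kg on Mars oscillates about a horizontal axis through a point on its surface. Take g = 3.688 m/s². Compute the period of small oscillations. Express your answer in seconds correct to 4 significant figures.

I_cm = (2/5)mr² = 0.27196 kg·m². The pivot is at distance d = 0.4487 m from the centre of mass.
By the parallel-axis theorem, I = I_cm + md² = 0.27196 + 0.67990 = 0.95186 kg·m².
T = 2π√(I/(mgd)) = 2π√(0.95186/(3.377 × 3.688 × 0.4487)) = 2.593 s.

2.593 s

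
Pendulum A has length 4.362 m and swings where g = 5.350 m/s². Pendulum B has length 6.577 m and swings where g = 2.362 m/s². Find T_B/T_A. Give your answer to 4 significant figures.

T = 2π√(L/g), so T_B/T_A = √((L_B/g_B)/(L_A/g_A)) = √((6.577/2.362)/(4.362/5.350)) = 1.848.

1.848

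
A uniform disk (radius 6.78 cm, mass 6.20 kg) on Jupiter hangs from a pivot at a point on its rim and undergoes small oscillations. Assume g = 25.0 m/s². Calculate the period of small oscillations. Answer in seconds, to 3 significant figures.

0.401 s

I_cm = ½mr² = 0.01425 kg·m². The pivot is at distance d = 0.0678 m from the centre of mass.
By the parallel-axis theorem, I = I_cm + md² = 0.01425 + 0.02850 = 0.04275 kg·m².
T = 2π√(I/(mgd)) = 2π√(0.04275/(6.20 × 25.0 × 0.0678)) = 0.401 s.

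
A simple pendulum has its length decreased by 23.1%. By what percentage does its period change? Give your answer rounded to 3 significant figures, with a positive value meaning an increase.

-12.3%

T ∝ √L, so T'/T = √(0.7690) = 0.8769.
Percentage change in T = (0.8769 − 1) × 100% = -12.3%.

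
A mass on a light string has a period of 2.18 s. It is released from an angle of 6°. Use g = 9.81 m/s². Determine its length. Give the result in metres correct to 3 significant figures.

From T = 2π√(L/g), L = gT²/(4π²) = 9.81 × 2.180²/(4π²) = 1.18 m.

1.18 m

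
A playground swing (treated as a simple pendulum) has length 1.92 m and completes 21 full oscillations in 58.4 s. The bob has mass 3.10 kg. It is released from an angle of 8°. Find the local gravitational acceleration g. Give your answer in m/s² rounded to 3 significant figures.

T = 58.4/21 = 2.781 s.
From T = 2π√(L/g), g = 4π²L/T² = 4π² × 1.92/2.781² = 9.80 m/s².

9.80 m/s²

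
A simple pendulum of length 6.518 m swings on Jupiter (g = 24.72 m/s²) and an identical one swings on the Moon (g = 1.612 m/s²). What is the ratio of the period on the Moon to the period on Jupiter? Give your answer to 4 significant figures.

T ∝ 1/√g, so T₂/T₁ = √(g₁/g₂) = √(24.72/1.612) = 3.916.

3.916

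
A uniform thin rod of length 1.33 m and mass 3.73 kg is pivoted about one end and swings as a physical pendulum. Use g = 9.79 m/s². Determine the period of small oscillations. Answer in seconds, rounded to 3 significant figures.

1.89 s

For a physical pendulum T = 2π√(I/(mgd)), with d = 0.6650 m from pivot to centre of mass.
I_cm = mL²/12 = 3.73 × 1.33²/12 = 0.5498 kg·m²; I = I_cm + md² = 0.5498 + 3.73 × 0.6650² = 2.199 kg·m².
T = 2π√(2.199/(3.73 × 9.79 × 0.6650)) = 1.89 s.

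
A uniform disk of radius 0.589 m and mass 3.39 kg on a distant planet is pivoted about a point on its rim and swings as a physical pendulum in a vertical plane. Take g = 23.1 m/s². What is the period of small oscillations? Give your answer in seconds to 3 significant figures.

I_cm = ½mr² = 0.5880 kg·m². The pivot is at distance d = 0.589 m from the centre of mass.
By the parallel-axis theorem, I = I_cm + md² = 0.5880 + 1.176 = 1.764 kg·m².
T = 2π√(I/(mgd)) = 2π√(1.764/(3.39 × 23.1 × 0.589)) = 1.23 s.

1.23 s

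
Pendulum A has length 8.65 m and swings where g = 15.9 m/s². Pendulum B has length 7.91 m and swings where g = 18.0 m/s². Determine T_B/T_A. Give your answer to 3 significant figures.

0.899

T = 2π√(L/g), so T_B/T_A = √((L_B/g_B)/(L_A/g_A)) = √((7.91/18.0)/(8.65/15.9)) = 0.899.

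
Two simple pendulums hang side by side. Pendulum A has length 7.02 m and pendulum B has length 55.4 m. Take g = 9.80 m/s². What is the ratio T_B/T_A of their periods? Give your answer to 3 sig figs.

2.81

T ∝ √L, so T_B/T_A = √(L_B/L_A) = √(55.4/7.02) = 2.81.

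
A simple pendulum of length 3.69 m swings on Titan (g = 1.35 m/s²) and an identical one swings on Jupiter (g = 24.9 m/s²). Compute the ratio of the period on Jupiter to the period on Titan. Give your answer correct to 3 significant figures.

T ∝ 1/√g, so T₂/T₁ = √(g₁/g₂) = √(1.35/24.9) = 0.233.

0.233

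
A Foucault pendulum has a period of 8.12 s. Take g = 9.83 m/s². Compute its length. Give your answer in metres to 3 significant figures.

16.4 m

From T = 2π√(L/g), L = gT²/(4π²) = 9.83 × 8.120²/(4π²) = 16.4 m.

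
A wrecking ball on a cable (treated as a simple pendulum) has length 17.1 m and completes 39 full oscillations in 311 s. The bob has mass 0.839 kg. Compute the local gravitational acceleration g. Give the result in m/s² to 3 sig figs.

10.6 m/s²

T = 311/39 = 7.974 s.
From T = 2π√(L/g), g = 4π²L/T² = 4π² × 17.1/7.974² = 10.6 m/s².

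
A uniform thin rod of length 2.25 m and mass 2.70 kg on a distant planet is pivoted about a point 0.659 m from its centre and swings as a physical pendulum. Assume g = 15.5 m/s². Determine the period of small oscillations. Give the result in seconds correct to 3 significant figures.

For a physical pendulum T = 2π√(I/(mgd)), with d = 0.6590 m from pivot to centre of mass.
I_cm = mL²/12 = 2.70 × 2.25²/12 = 1.139 kg·m²; I = I_cm + md² = 1.139 + 2.70 × 0.6590² = 2.312 kg·m².
T = 2π√(2.312/(2.70 × 15.5 × 0.6590)) = 1.82 s.

1.82 s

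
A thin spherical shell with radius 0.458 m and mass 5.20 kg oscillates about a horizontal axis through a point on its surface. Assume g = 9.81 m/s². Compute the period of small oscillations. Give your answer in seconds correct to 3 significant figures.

I_cm = (2/3)mr² = 0.7272 kg·m². The pivot is at distance d = 0.458 m from the centre of mass.
By the parallel-axis theorem, I = I_cm + md² = 0.7272 + 1.091 = 1.818 kg·m².
T = 2π√(I/(mgd)) = 2π√(1.818/(5.20 × 9.81 × 0.458)) = 1.75 s.

1.75 s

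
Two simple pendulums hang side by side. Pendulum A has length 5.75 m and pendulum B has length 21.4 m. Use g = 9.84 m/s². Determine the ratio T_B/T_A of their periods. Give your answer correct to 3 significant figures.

1.93

T ∝ √L, so T_B/T_A = √(L_B/L_A) = √(21.4/5.75) = 1.93.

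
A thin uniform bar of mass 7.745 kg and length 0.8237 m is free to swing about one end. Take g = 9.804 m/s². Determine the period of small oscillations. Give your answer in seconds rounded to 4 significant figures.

For a physical pendulum T = 2π√(I/(mgd)), with d = 0.41185 m from pivot to centre of mass.
I_cm = mL²/12 = 7.745 × 0.8237²/12 = 0.43790 kg·m²; I = I_cm + md² = 0.43790 + 7.745 × 0.41185² = 1.7516 kg·m².
T = 2π√(1.7516/(7.745 × 9.804 × 0.41185)) = 1.487 s.

1.487 s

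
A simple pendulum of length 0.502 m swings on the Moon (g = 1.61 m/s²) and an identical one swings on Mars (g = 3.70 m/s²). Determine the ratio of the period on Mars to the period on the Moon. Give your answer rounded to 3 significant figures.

0.660

T ∝ 1/√g, so T₂/T₁ = √(g₁/g₂) = √(1.61/3.70) = 0.660.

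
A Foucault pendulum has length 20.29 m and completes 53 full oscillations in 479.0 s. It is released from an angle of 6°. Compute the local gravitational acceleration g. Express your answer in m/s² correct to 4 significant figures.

T = 479.0/53 = 9.0377 s.
From T = 2π√(L/g), g = 4π²L/T² = 4π² × 20.29/9.0377² = 9.807 m/s².

9.807 m/s²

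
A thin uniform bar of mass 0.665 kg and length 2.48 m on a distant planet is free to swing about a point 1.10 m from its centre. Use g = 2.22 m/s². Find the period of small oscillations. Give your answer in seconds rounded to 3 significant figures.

5.28 s

For a physical pendulum T = 2π√(I/(mgd)), with d = 1.100 m from pivot to centre of mass.
I_cm = mL²/12 = 0.665 × 2.48²/12 = 0.3408 kg·m²; I = I_cm + md² = 0.3408 + 0.665 × 1.100² = 1.145 kg·m².
T = 2π√(1.145/(0.665 × 2.22 × 1.100)) = 5.28 s.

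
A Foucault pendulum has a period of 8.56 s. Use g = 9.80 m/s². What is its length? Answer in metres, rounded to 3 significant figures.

18.2 m

From T = 2π√(L/g), L = gT²/(4π²) = 9.80 × 8.560²/(4π²) = 18.2 m.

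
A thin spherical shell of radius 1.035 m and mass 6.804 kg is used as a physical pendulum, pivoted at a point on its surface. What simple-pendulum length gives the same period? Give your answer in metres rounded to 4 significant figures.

1.725 m

The equivalent simple-pendulum length is L_eq = I/(md), where I is about the pivot and d = 1.0350 m.
I_cm = (2/3)mR² = 4.8591 kg·m², so I = I_cm + md² = 4.8591 + 7.2886 = 12.148 kg·m².
L_eq = 12.148/(6.804 × 1.0350) = 1.725 m.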